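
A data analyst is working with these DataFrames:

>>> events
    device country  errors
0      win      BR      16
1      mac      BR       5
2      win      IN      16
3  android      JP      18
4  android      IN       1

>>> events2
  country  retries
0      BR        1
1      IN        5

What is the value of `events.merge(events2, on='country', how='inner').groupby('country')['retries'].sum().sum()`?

merge on 'country' (how='inner') → 4 rows:
    device country  errors  retries
0      win      BR      16        1
1      mac      BR       5        1
2      win      IN      16        5
3  android      IN       1        5
group by country, sum of retries:
country
BR     2
IN    10
Name: retries, dtype: int64
Then the sum of the resulting series: 12

12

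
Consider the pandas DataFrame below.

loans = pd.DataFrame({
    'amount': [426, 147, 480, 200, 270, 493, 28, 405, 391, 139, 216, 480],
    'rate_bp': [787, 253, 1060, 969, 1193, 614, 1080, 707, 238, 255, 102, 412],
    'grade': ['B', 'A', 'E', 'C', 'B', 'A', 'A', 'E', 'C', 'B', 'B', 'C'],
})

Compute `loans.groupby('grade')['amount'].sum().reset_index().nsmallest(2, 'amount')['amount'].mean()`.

group by grade, sum of amount:
grade
A     668
B    1051
C    1071
E     885
Name: amount, dtype: int64
reset_index():
  grade  amount
0     A     668
1     B    1051
2     C    1071
3     E     885
take 2 rows with smallest amount:
  grade  amount
0     A     668
3     E     885
mean of column 'amount' → 776.5

776.5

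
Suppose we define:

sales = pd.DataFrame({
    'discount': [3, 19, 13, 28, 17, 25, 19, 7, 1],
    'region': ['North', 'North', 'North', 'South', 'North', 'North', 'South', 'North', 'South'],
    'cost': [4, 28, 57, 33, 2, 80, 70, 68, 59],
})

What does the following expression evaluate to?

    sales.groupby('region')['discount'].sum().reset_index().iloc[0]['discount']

84

group by region, sum of discount:
region
North    84
South    48
Name: discount, dtype: int64
reset_index():
  region  discount
0  North        84
1  South        48
Taking the value at position 0, column 'discount' gives 84.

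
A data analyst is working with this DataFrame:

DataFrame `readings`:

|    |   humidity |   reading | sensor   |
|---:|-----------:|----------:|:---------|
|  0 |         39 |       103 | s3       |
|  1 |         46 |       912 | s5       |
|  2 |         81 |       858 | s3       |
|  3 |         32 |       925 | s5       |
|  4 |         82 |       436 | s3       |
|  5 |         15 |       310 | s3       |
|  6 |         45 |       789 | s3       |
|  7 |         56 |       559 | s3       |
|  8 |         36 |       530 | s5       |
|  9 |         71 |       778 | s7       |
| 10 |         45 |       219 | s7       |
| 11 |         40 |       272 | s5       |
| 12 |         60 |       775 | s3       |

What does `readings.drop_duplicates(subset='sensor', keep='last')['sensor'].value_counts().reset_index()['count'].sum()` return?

drop duplicate sensor (keep=last):
    humidity  reading sensor
10        45      219     s7
11        40      272     s5
12        60      775     s3
value_counts of sensor:
sensor
s7    1
s5    1
s3    1
Name: count, dtype: int64
reset_index():
  sensor  count
0     s7      1
1     s5      1
2     s3      1

3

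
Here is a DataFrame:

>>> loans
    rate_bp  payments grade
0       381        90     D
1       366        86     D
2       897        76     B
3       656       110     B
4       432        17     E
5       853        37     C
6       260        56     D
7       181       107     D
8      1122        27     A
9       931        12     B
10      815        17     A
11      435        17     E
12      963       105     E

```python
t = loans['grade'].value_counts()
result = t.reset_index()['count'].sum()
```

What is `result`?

13

value_counts of grade:
grade
D    4
B    3
E    3
A    2
C    1
Name: count, dtype: int64
reset_index():
  grade  count
0     D      4
1     B      3
2     E      3
3     A      2
4     C      1
The sum of column 'count' is 13.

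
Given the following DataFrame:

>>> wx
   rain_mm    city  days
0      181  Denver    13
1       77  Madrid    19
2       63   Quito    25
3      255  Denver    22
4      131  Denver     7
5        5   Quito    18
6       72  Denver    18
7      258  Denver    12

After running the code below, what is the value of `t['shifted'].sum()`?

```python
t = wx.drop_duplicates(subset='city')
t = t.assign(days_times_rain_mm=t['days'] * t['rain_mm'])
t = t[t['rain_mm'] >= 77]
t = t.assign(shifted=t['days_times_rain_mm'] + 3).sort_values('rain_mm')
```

3822

drop duplicate city (keep=first):
   rain_mm    city  days
0      181  Denver    13
1       77  Madrid    19
2       63   Quito    25
add column days_times_rain_mm = t['days'] * t['rain_mm']:
   rain_mm    city  days  days_times_rain_mm
0      181  Denver    13                2353
1       77  Madrid    19                1463
2       63   Quito    25                1575
filter rows where rain_mm >= 77:
   rain_mm    city  days  days_times_rain_mm
0      181  Denver    13                2353
1       77  Madrid    19                1463
add column shifted = t['days_times_rain_mm'] + 3:
   rain_mm    city  days  days_times_rain_mm  shifted
0      181  Denver    13                2353     2356
1       77  Madrid    19                1463     1466
sort by rain_mm:
   rain_mm    city  days  days_times_rain_mm  shifted
1       77  Madrid    19                1463     1466
0      181  Denver    13                2353     2356
Then the sum of column 'shifted': 3822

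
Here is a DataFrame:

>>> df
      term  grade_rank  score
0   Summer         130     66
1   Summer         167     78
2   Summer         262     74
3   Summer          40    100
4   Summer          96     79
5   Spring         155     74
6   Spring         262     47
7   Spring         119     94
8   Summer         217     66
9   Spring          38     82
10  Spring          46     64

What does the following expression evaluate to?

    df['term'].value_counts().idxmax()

value_counts of term:
term
Summer    6
Spring    5
Name: count, dtype: int64
Reading off the label with the largest value, we get Summer.

Summer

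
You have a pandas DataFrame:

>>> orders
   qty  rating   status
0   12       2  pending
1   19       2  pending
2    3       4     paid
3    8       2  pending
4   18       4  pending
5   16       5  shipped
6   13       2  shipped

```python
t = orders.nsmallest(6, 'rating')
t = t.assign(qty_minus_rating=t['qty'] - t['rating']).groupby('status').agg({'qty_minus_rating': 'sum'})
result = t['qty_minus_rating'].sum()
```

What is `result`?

57

take 6 rows with smallest rating:
   qty  rating   status
0   12       2  pending
1   19       2  pending
3    8       2  pending
6   13       2  shipped
2    3       4     paid
4   18       4  pending
add column qty_minus_rating = t['qty'] - t['rating']:
   qty  rating   status  qty_minus_rating
0   12       2  pending                10
1   19       2  pending                17
3    8       2  pending                 6
6   13       2  shipped                11
2    3       4     paid                -1
4   18       4  pending                14
group by status, sum of qty_minus_rating:
         qty_minus_rating
status                   
paid                   -1
pending                47
shipped                11
The sum of column 'qty_minus_rating' is 57.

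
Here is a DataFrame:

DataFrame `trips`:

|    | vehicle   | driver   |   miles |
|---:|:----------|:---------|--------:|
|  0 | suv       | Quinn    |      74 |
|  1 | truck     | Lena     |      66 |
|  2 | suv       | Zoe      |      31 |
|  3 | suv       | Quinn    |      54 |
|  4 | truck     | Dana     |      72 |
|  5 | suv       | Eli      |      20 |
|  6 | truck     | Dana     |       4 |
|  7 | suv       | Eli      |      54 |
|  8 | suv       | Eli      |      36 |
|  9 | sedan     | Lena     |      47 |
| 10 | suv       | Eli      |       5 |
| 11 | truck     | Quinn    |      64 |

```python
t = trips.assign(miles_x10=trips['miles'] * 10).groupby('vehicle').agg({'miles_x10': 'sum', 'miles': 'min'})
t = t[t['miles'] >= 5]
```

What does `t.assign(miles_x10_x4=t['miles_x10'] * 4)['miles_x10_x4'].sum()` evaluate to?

add column miles_x10 = trips['miles'] * 10:
   vehicle driver  miles  miles_x10
0      suv  Quinn     74        740
1    truck   Lena     66        660
2      suv    Zoe     31        310
3      suv  Quinn     54        540
4    truck   Dana     72        720
5      suv    Eli     20        200
6    truck   Dana      4         40
7      suv    Eli     54        540
8      suv    Eli     36        360
9    sedan   Lena     47        470
10     suv    Eli      5         50
11   truck  Quinn     64        640
group by vehicle: sum(miles_x10), min(miles):
         miles_x10  miles
vehicle                  
sedan          470     47
suv           2740      5
truck         2060      4
filter rows where miles >= 5:
         miles_x10  miles
vehicle                  
sedan          470     47
suv           2740      5
add column miles_x10_x4 = t['miles_x10'] * 4:
         miles_x10  miles  miles_x10_x4
vehicle                                
sedan          470     47          1880
suv           2740      5         10960
Reading off the sum of column 'miles_x10_x4', we get 12840.

12840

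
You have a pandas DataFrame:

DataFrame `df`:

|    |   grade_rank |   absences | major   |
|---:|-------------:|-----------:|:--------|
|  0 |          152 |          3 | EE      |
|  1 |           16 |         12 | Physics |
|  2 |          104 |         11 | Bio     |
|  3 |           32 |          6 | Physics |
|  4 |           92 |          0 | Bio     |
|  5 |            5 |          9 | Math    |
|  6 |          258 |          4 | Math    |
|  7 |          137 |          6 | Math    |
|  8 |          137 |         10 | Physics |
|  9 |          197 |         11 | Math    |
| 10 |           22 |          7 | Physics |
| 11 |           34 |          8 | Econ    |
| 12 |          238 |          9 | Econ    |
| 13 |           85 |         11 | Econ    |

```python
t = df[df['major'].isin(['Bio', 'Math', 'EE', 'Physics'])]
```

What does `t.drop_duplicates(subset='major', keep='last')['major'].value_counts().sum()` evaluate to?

4

filter rows where major in ['Bio', 'Math', 'EE', 'Physics']:
    grade_rank  absences    major
0          152         3       EE
1           16        12  Physics
2          104        11      Bio
3           32         6  Physics
4           92         0      Bio
5            5         9     Math
6          258         4     Math
7          137         6     Math
8          137        10  Physics
9          197        11     Math
10          22         7  Physics
drop duplicate major (keep=last):
    grade_rank  absences    major
0          152         3       EE
4           92         0      Bio
9          197        11     Math
10          22         7  Physics
value_counts of major:
major
EE         1
Bio        1
Math       1
Physics    1
Name: count, dtype: int64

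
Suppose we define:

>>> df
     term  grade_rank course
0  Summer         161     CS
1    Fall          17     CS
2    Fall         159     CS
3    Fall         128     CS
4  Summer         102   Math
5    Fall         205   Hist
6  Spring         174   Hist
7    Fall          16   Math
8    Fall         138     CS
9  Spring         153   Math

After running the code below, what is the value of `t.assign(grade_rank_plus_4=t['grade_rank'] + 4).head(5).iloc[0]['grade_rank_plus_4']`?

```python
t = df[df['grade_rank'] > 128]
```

165

filter rows where grade_rank > 128:
     term  grade_rank course
0  Summer         161     CS
2    Fall         159     CS
5    Fall         205   Hist
6  Spring         174   Hist
8    Fall         138     CS
9  Spring         153   Math
add column grade_rank_plus_4 = t['grade_rank'] + 4:
     term  grade_rank course  grade_rank_plus_4
0  Summer         161     CS                165
2    Fall         159     CS                163
5    Fall         205   Hist                209
6  Spring         174   Hist                178
8    Fall         138     CS                142
9  Spring         153   Math                157
take first 5 rows:
     term  grade_rank course  grade_rank_plus_4
0  Summer         161     CS                165
2    Fall         159     CS                163
5    Fall         205   Hist                209
6  Spring         174   Hist                178
8    Fall         138     CS                142
Reading off the value at position 0, column 'grade_rank_plus_4', we get 165.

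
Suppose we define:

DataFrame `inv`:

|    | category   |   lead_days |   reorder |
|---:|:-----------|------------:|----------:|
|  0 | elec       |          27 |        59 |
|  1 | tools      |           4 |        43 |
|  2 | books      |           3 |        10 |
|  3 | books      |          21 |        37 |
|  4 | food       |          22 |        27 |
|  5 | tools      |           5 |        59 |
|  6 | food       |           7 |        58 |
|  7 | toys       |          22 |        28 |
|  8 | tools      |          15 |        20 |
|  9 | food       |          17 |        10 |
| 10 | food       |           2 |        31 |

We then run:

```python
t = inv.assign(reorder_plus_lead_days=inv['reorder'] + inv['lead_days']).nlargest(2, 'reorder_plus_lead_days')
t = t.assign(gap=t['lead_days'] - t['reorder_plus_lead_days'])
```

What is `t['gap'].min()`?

-59

add column reorder_plus_lead_days = inv['reorder'] + inv['lead_days']:
   category  lead_days  reorder  reorder_plus_lead_days
0      elec         27       59                      86
1     tools          4       43                      47
2     books          3       10                      13
3     books         21       37                      58
4      food         22       27                      49
5     tools          5       59                      64
6      food          7       58                      65
7      toys         22       28                      50
8     tools         15       20                      35
9      food         17       10                      27
10     food          2       31                      33
take 2 rows with largest reorder_plus_lead_days:
  category  lead_days  reorder  reorder_plus_lead_days
0     elec         27       59                      86
6     food          7       58                      65
add column gap = t['lead_days'] - t['reorder_plus_lead_days']:
  category  lead_days  reorder  reorder_plus_lead_days  gap
0     elec         27       59                      86  -59
6     food          7       58                      65  -58
So min() = -59.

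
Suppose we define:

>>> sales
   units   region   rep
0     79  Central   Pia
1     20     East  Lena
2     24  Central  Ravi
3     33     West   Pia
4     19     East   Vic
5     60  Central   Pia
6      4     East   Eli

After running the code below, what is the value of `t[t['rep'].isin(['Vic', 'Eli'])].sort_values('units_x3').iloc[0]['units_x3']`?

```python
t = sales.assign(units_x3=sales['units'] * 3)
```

add column units_x3 = sales['units'] * 3:
   units   region   rep  units_x3
0     79  Central   Pia       237
1     20     East  Lena        60
2     24  Central  Ravi        72
3     33     West   Pia        99
4     19     East   Vic        57
5     60  Central   Pia       180
6      4     East   Eli        12
filter rows where rep in ['Vic', 'Eli']:
   units region  rep  units_x3
4     19   East  Vic        57
6      4   East  Eli        12
sort by units_x3:
   units region  rep  units_x3
6      4   East  Eli        12
4     19   East  Vic        57
value at position 0, column 'units_x3' → 12

12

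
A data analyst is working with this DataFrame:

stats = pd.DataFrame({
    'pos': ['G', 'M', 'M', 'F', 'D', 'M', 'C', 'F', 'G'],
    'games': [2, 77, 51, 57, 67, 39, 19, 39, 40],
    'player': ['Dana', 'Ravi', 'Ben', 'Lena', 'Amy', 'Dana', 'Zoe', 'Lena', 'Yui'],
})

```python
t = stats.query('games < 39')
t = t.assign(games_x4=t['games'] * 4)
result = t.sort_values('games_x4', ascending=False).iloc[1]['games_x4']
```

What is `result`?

filter rows where games < 39:
  pos  games player
0   G      2   Dana
6   C     19    Zoe
add column games_x4 = t['games'] * 4:
  pos  games player  games_x4
0   G      2   Dana         8
6   C     19    Zoe        76
sort by games_x4 descending:
  pos  games player  games_x4
6   C     19    Zoe        76
0   G      2   Dana         8
So iloc[1]['games_x4'] = 8.

8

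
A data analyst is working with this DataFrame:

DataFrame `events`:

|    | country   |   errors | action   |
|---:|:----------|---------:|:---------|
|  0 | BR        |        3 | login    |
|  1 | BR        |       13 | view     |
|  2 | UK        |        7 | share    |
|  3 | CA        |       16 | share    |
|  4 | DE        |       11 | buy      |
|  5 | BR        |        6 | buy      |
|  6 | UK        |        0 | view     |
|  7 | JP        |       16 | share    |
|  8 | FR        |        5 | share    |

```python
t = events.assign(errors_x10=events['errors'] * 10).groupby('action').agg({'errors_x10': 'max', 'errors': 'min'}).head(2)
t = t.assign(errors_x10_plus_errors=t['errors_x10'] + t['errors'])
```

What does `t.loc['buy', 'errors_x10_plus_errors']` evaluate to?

116

add column errors_x10 = events['errors'] * 10:
  country  errors action  errors_x10
0      BR       3  login          30
1      BR      13   view         130
2      UK       7  share          70
3      CA      16  share         160
4      DE      11    buy         110
5      BR       6    buy          60
6      UK       0   view           0
7      JP      16  share         160
8      FR       5  share          50
group by action: max(errors_x10), min(errors):
        errors_x10  errors
action                    
buy            110       6
login           30       3
share          160       5
view           130       0
take first 2 rows:
        errors_x10  errors
action                    
buy            110       6
login           30       3
add column errors_x10_plus_errors = t['errors_x10'] + t['errors']:
        errors_x10  errors  errors_x10_plus_errors
action                                            
buy            110       6                     116
login           30       3                      33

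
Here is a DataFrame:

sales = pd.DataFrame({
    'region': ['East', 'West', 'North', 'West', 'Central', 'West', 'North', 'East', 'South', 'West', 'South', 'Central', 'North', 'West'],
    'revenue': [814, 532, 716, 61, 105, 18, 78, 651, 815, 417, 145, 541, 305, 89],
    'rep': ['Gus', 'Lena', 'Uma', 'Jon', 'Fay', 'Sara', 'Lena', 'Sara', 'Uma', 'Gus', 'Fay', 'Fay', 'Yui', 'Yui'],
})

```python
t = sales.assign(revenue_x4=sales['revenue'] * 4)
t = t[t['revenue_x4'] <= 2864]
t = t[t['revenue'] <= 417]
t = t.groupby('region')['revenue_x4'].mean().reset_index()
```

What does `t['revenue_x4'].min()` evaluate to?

420.0

add column revenue_x4 = sales['revenue'] * 4:
     region  revenue   rep  revenue_x4
0      East      814   Gus        3256
1      West      532  Lena        2128
2     North      716   Uma        2864
3      West       61   Jon         244
4   Central      105   Fay         420
5      West       18  Sara          72
6     North       78  Lena         312
7      East      651  Sara        2604
8     South      815   Uma        3260
9      West      417   Gus        1668
10    South      145   Fay         580
11  Central      541   Fay        2164
12    North      305   Yui        1220
13     West       89   Yui         356
filter rows where revenue_x4 <= 2864:
     region  revenue   rep  revenue_x4
1      West      532  Lena        2128
2     North      716   Uma        2864
3      West       61   Jon         244
4   Central      105   Fay         420
5      West       18  Sara          72
6     North       78  Lena         312
7      East      651  Sara        2604
9      West      417   Gus        1668
10    South      145   Fay         580
11  Central      541   Fay        2164
12    North      305   Yui        1220
13     West       89   Yui         356
filter rows where revenue <= 417:
     region  revenue   rep  revenue_x4
3      West       61   Jon         244
4   Central      105   Fay         420
5      West       18  Sara          72
6     North       78  Lena         312
9      West      417   Gus        1668
10    South      145   Fay         580
12    North      305   Yui        1220
13     West       89   Yui         356
group by region, mean of revenue_x4:
region
Central    420.0
North      766.0
South      580.0
West       585.0
Name: revenue_x4, dtype: float64
reset_index():
    region  revenue_x4
0  Central       420.0
1    North       766.0
2    South       580.0
3     West       585.0
min of column 'revenue_x4' → 420.0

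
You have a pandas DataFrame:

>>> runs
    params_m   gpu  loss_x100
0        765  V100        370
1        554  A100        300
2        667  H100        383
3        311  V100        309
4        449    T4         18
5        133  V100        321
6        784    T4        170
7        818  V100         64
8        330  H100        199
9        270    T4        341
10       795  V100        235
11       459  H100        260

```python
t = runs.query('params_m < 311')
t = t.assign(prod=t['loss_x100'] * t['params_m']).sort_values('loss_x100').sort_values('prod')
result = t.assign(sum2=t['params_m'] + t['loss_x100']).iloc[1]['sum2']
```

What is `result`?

611

filter rows where params_m < 311:
   params_m   gpu  loss_x100
5       133  V100        321
9       270    T4        341
add column prod = t['loss_x100'] * t['params_m']:
   params_m   gpu  loss_x100   prod
5       133  V100        321  42693
9       270    T4        341  92070
sort by loss_x100:
   params_m   gpu  loss_x100   prod
5       133  V100        321  42693
9       270    T4        341  92070
sort by prod:
   params_m   gpu  loss_x100   prod
5       133  V100        321  42693
9       270    T4        341  92070
add column sum2 = t['params_m'] + t['loss_x100']:
   params_m   gpu  loss_x100   prod  sum2
5       133  V100        321  42693   454
9       270    T4        341  92070   611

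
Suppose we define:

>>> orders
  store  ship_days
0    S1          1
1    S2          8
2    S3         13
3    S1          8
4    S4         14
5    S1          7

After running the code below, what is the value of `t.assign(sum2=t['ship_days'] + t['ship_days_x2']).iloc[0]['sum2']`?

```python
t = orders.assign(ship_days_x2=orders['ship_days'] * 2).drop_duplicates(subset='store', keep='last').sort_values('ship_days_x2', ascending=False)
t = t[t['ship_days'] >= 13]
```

add column ship_days_x2 = orders['ship_days'] * 2:
  store  ship_days  ship_days_x2
0    S1          1             2
1    S2          8            16
2    S3         13            26
3    S1          8            16
4    S4         14            28
5    S1          7            14
drop duplicate store (keep=last):
  store  ship_days  ship_days_x2
1    S2          8            16
2    S3         13            26
4    S4         14            28
5    S1          7            14
sort by ship_days_x2 descending:
  store  ship_days  ship_days_x2
4    S4         14            28
2    S3         13            26
1    S2          8            16
5    S1          7            14
filter rows where ship_days >= 13:
  store  ship_days  ship_days_x2
4    S4         14            28
2    S3         13            26
add column sum2 = t['ship_days'] + t['ship_days_x2']:
  store  ship_days  ship_days_x2  sum2
4    S4         14            28    42
2    S3         13            26    39
Reading off the value at position 0, column 'sum2', we get 42.

42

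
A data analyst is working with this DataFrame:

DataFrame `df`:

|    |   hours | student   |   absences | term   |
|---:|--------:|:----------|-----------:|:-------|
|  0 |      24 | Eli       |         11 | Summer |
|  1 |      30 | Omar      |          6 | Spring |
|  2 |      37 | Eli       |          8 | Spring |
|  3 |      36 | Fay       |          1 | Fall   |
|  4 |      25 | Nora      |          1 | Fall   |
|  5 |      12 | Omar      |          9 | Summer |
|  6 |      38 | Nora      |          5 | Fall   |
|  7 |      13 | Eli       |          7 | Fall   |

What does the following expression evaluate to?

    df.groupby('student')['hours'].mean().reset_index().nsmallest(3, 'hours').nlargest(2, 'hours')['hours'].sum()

56.1666666667

group by student, mean of hours:
student
Eli     24.666667
Fay     36.000000
Nora    31.500000
Omar    21.000000
Name: hours, dtype: float64
reset_index():
  student      hours
0     Eli  24.666667
1     Fay  36.000000
2    Nora  31.500000
3    Omar  21.000000
take 3 rows with smallest hours:
  student      hours
3    Omar  21.000000
0     Eli  24.666667
2    Nora  31.500000
take 2 rows with largest hours:
  student      hours
2    Nora  31.500000
0     Eli  24.666667
sum of column 'hours' → 56.1666666667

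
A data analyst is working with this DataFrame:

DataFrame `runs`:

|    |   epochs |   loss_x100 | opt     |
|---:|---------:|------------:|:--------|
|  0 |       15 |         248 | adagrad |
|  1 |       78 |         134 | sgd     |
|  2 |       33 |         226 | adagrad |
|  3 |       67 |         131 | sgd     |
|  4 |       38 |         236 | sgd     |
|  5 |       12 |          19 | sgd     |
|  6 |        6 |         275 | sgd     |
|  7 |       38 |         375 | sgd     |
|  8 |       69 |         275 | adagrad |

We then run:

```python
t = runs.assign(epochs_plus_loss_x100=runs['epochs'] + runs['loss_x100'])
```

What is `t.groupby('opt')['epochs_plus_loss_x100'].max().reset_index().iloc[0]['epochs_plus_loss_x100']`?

add column epochs_plus_loss_x100 = runs['epochs'] + runs['loss_x100']:
   epochs  loss_x100      opt  epochs_plus_loss_x100
0      15        248  adagrad                    263
1      78        134      sgd                    212
2      33        226  adagrad                    259
3      67        131      sgd                    198
4      38        236      sgd                    274
5      12         19      sgd                     31
6       6        275      sgd                    281
7      38        375      sgd                    413
8      69        275  adagrad                    344
group by opt, max of epochs_plus_loss_x100:
opt
adagrad    344
sgd        413
Name: epochs_plus_loss_x100, dtype: int64
reset_index():
       opt  epochs_plus_loss_x100
0  adagrad                    344
1      sgd                    413
Taking the value at position 0, column 'epochs_plus_loss_x100' gives 344.

344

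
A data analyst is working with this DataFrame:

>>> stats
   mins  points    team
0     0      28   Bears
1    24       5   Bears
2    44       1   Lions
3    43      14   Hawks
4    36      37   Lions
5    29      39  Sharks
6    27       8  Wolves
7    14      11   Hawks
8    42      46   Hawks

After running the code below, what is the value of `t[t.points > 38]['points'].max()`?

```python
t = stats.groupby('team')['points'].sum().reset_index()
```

71

group by team, sum of points:
team
Bears     33
Hawks     71
Lions     38
Sharks    39
Wolves     8
Name: points, dtype: int64
reset_index():
     team  points
0   Bears      33
1   Hawks      71
2   Lions      38
3  Sharks      39
4  Wolves       8
filter rows where points > 38:
     team  points
1   Hawks      71
3  Sharks      39
Taking the max of column 'points' gives 71.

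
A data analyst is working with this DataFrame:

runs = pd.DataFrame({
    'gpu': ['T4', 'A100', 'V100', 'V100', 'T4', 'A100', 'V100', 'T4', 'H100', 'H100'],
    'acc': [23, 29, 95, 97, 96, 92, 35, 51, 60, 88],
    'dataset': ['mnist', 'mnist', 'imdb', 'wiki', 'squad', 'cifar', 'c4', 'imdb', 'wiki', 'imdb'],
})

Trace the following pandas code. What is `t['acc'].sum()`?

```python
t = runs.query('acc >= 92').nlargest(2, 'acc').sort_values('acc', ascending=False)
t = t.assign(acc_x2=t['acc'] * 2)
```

193

filter rows where acc >= 92:
    gpu  acc dataset
2  V100   95    imdb
3  V100   97    wiki
4    T4   96   squad
5  A100   92   cifar
take 2 rows with largest acc:
    gpu  acc dataset
3  V100   97    wiki
4    T4   96   squad
sort by acc descending:
    gpu  acc dataset
3  V100   97    wiki
4    T4   96   squad
add column acc_x2 = t['acc'] * 2:
    gpu  acc dataset  acc_x2
3  V100   97    wiki     194
4    T4   96   squad     192
The sum of column 'acc' is 193.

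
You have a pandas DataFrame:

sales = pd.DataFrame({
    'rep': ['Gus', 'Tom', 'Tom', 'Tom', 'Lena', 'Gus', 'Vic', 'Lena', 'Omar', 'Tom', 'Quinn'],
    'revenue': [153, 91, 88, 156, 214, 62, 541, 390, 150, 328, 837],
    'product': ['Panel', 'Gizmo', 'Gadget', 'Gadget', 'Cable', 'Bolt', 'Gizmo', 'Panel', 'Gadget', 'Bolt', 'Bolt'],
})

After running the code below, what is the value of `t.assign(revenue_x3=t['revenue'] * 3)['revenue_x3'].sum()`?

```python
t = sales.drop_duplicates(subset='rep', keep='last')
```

6924

drop duplicate rep (keep=last):
      rep  revenue product
5     Gus       62    Bolt
6     Vic      541   Gizmo
7    Lena      390   Panel
8    Omar      150  Gadget
9     Tom      328    Bolt
10  Quinn      837    Bolt
add column revenue_x3 = t['revenue'] * 3:
      rep  revenue product  revenue_x3
5     Gus       62    Bolt         186
6     Vic      541   Gizmo        1623
7    Lena      390   Panel        1170
8    Omar      150  Gadget         450
9     Tom      328    Bolt         984
10  Quinn      837    Bolt        2511
Then the sum of column 'revenue_x3': 6924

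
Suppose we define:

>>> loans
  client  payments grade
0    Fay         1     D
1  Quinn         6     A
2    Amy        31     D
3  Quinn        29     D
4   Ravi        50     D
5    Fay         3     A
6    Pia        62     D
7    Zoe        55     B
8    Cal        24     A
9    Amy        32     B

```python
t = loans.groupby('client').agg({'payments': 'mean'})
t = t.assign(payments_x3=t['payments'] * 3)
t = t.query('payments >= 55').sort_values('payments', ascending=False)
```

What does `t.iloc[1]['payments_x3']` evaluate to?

group by client, mean of payments:
        payments
client          
Amy         31.5
Cal         24.0
Fay          2.0
Pia         62.0
Quinn       17.5
Ravi        50.0
Zoe         55.0
add column payments_x3 = t['payments'] * 3:
        payments  payments_x3
client                       
Amy         31.5         94.5
Cal         24.0         72.0
Fay          2.0          6.0
Pia         62.0        186.0
Quinn       17.5         52.5
Ravi        50.0        150.0
Zoe         55.0        165.0
filter rows where payments >= 55:
        payments  payments_x3
client                       
Pia         62.0        186.0
Zoe         55.0        165.0
sort by payments descending:
        payments  payments_x3
client                       
Pia         62.0        186.0
Zoe         55.0        165.0
value at position 1, column 'payments_x3' → 165.0

165.0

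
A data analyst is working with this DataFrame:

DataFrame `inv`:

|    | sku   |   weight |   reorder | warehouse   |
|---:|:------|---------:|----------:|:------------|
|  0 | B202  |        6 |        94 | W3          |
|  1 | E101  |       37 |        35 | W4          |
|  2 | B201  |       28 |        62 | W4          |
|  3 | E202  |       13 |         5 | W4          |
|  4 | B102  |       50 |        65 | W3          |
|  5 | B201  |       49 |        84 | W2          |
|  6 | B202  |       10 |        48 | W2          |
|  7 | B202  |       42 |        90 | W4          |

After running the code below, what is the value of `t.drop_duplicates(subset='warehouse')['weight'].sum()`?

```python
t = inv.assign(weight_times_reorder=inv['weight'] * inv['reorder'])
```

add column weight_times_reorder = inv['weight'] * inv['reorder']:
    sku  weight  reorder warehouse  weight_times_reorder
0  B202       6       94        W3                   564
1  E101      37       35        W4                  1295
2  B201      28       62        W4                  1736
3  E202      13        5        W4                    65
4  B102      50       65        W3                  3250
5  B201      49       84        W2                  4116
6  B202      10       48        W2                   480
7  B202      42       90        W4                  3780
drop duplicate warehouse (keep=first):
    sku  weight  reorder warehouse  weight_times_reorder
0  B202       6       94        W3                   564
1  E101      37       35        W4                  1295
5  B201      49       84        W2                  4116
The sum of column 'weight' is 92.

92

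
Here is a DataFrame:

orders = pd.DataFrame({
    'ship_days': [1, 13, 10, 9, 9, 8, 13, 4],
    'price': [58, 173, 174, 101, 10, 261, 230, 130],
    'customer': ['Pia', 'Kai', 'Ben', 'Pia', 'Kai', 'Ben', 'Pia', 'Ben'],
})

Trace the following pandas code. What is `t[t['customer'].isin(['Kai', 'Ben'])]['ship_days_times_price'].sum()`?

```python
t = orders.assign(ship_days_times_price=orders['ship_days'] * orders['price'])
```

6687

add column ship_days_times_price = orders['ship_days'] * orders['price']:
   ship_days  price customer  ship_days_times_price
0          1     58      Pia                     58
1         13    173      Kai                   2249
2         10    174      Ben                   1740
3          9    101      Pia                    909
4          9     10      Kai                     90
5          8    261      Ben                   2088
6         13    230      Pia                   2990
7          4    130      Ben                    520
filter rows where customer in ['Kai', 'Ben']:
   ship_days  price customer  ship_days_times_price
1         13    173      Kai                   2249
2         10    174      Ben                   1740
4          9     10      Kai                     90
5          8    261      Ben                   2088
7          4    130      Ben                    520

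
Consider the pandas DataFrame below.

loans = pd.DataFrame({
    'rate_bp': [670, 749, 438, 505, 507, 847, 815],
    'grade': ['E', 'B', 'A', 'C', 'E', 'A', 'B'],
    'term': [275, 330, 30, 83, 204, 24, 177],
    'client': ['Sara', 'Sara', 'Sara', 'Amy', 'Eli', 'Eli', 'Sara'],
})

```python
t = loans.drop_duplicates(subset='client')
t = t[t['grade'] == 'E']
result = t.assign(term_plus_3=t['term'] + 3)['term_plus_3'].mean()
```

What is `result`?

242.5

drop duplicate client (keep=first):
   rate_bp grade  term client
0      670     E   275   Sara
3      505     C    83    Amy
4      507     E   204    Eli
filter rows where grade == 'E':
   rate_bp grade  term client
0      670     E   275   Sara
4      507     E   204    Eli
add column term_plus_3 = t['term'] + 3:
   rate_bp grade  term client  term_plus_3
0      670     E   275   Sara          278
4      507     E   204    Eli          207
Reading off the mean of column 'term_plus_3', we get 242.5.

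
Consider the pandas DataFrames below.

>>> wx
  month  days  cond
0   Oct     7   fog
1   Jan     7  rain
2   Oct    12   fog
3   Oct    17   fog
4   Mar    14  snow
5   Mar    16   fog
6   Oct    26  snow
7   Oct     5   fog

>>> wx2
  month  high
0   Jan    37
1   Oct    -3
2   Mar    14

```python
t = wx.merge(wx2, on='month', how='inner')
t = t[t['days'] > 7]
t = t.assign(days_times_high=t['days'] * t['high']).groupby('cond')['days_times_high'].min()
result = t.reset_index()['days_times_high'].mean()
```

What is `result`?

-64.5

merge on 'month' (how='inner') → 8 rows:
  month  days  cond  high
0   Oct     7   fog    -3
1   Jan     7  rain    37
2   Oct    12   fog    -3
3   Oct    17   fog    -3
4   Mar    14  snow    14
5   Mar    16   fog    14
6   Oct    26  snow    -3
7   Oct     5   fog    -3
filter rows where days > 7:
  month  days  cond  high
2   Oct    12   fog    -3
3   Oct    17   fog    -3
4   Mar    14  snow    14
5   Mar    16   fog    14
6   Oct    26  snow    -3
add column days_times_high = t['days'] * t['high']:
  month  days  cond  high  days_times_high
2   Oct    12   fog    -3              -36
3   Oct    17   fog    -3              -51
4   Mar    14  snow    14              196
5   Mar    16   fog    14              224
6   Oct    26  snow    -3              -78
group by cond, min of days_times_high:
cond
fog    -51
snow   -78
Name: days_times_high, dtype: int64
reset_index():
   cond  days_times_high
0   fog              -51
1  snow              -78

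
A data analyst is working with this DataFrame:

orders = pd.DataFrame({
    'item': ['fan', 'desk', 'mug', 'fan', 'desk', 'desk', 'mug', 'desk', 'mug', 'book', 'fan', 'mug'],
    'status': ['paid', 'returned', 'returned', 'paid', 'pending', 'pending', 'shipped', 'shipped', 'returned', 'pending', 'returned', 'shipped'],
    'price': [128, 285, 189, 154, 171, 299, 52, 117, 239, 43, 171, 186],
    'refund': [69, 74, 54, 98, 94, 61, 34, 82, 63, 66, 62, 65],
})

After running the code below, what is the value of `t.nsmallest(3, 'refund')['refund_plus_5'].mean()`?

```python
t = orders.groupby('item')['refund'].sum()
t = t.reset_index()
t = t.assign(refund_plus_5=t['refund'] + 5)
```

175.333333333

group by item, sum of refund:
item
book     66
desk    311
fan     229
mug     216
Name: refund, dtype: int64
reset_index():
   item  refund
0  book      66
1  desk     311
2   fan     229
3   mug     216
add column refund_plus_5 = t['refund'] + 5:
   item  refund  refund_plus_5
0  book      66             71
1  desk     311            316
2   fan     229            234
3   mug     216            221
take 3 rows with smallest refund:
   item  refund  refund_plus_5
0  book      66             71
3   mug     216            221
2   fan     229            234
Finally, mean of column 'refund_plus_5' = 175.333333333.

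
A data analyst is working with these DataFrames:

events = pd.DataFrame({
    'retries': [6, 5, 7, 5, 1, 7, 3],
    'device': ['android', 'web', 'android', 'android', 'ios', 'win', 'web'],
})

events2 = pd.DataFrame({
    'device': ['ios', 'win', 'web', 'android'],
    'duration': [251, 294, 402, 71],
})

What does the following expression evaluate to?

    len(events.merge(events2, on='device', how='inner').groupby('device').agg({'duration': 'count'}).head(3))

merge on 'device' (how='inner') → 7 rows:
   retries   device  duration
0        6  android        71
1        5      web       402
2        7  android        71
3        5  android        71
4        1      ios       251
5        7      win       294
6        3      web       402
group by device, count of duration:
         duration
device           
android         3
ios             1
web             2
win             1
take first 3 rows:
         duration
device           
android         3
ios             1
web             2
Hence 3.

3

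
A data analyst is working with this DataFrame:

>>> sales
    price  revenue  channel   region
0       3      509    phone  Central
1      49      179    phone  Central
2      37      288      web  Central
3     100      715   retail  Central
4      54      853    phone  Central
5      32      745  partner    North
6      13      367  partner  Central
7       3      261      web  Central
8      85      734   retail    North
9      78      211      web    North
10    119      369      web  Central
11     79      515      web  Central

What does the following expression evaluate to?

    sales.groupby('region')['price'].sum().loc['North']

group by region, sum of price:
region
Central    457
North      195
Name: price, dtype: int64

195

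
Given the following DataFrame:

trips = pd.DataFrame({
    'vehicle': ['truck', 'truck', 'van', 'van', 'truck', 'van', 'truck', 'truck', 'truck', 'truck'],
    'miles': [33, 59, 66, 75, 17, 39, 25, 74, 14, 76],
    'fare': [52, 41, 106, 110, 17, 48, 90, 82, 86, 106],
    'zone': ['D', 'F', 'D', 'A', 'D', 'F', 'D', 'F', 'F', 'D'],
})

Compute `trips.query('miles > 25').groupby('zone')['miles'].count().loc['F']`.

filter rows where miles > 25:
  vehicle  miles  fare zone
0   truck     33    52    D
1   truck     59    41    F
2     van     66   106    D
3     van     75   110    A
5     van     39    48    F
7   truck     74    82    F
9   truck     76   106    D
group by zone, count of miles:
zone
A    1
D    3
F    3
Name: miles, dtype: int64
The value at index 'F' is 3.

3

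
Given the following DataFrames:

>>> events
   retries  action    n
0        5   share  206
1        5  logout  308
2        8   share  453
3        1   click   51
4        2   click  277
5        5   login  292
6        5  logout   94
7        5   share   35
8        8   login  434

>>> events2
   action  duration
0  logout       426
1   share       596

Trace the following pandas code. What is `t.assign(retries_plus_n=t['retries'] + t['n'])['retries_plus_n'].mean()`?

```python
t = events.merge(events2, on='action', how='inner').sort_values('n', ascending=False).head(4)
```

271.0

merge on 'action' (how='inner') → 5 rows:
   retries  action    n  duration
0        5   share  206       596
1        5  logout  308       426
2        8   share  453       596
3        5  logout   94       426
4        5   share   35       596
sort by n descending:
   retries  action    n  duration
2        8   share  453       596
1        5  logout  308       426
0        5   share  206       596
3        5  logout   94       426
4        5   share   35       596
take first 4 rows:
   retries  action    n  duration
2        8   share  453       596
1        5  logout  308       426
0        5   share  206       596
3        5  logout   94       426
add column retries_plus_n = t['retries'] + t['n']:
   retries  action    n  duration  retries_plus_n
2        8   share  453       596             461
1        5  logout  308       426             313
0        5   share  206       596             211
3        5  logout   94       426              99
Finally, mean of column 'retries_plus_n' = 271.0.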